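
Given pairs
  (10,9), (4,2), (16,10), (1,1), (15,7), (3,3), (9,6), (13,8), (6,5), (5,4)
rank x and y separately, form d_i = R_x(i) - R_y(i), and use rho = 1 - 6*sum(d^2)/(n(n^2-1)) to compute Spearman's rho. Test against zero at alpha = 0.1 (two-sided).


Step 1: Rank x and y separately (midranks; no ties here).
rank(x): 10->7, 4->3, 16->10, 1->1, 15->9, 3->2, 9->6, 13->8, 6->5, 5->4
rank(y): 9->9, 2->2, 10->10, 1->1, 7->7, 3->3, 6->6, 8->8, 5->5, 4->4
Step 2: d_i = R_x(i) - R_y(i); compute d_i^2.
  (7-9)^2=4, (3-2)^2=1, (10-10)^2=0, (1-1)^2=0, (9-7)^2=4, (2-3)^2=1, (6-6)^2=0, (8-8)^2=0, (5-5)^2=0, (4-4)^2=0
sum(d^2) = 10.
Step 3: rho = 1 - 6*10 / (10*(10^2 - 1)) = 1 - 60/990 = 0.939394.
Step 4: Under H0, t = rho * sqrt((n-2)/(1-rho^2)) = 7.7500 ~ t(8).
Step 5: Two-sided p-value from the t-distribution with 8 df = 0.000055.
Step 6: alpha = 0.1. reject H0.

rho = 0.9394, p = 0.000055, reject H0 at alpha = 0.1.


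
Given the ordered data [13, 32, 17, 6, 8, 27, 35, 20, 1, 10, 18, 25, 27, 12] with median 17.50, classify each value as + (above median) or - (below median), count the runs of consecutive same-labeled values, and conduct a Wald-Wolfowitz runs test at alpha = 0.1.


Step 1: Compute median = 17.50; label A = above, B = below.
Labels in order: BABBBAAABBAAAB  (n_A = 7, n_B = 7)
Step 2: Count runs R = 7.
Step 3: Under H0 (random ordering), E[R] = 2*n_A*n_B/(n_A+n_B) + 1 = 2*7*7/14 + 1 = 8.0000.
        Var[R] = 2*n_A*n_B*(2*n_A*n_B - n_A - n_B) / ((n_A+n_B)^2 * (n_A+n_B-1)) = 8232/2548 = 3.2308.
        SD[R] = 1.7974.
Step 4: Continuity-corrected z = (R + 0.5 - E[R]) / SD[R] = (7 + 0.5 - 8.0000) / 1.7974 = -0.2782.
Step 5: Two-sided p-value via normal approximation = 2*(1 - Phi(|z|)) = 0.780879.
Step 6: alpha = 0.1. fail to reject H0.

R = 7, z = -0.2782, p = 0.780879, fail to reject H0.


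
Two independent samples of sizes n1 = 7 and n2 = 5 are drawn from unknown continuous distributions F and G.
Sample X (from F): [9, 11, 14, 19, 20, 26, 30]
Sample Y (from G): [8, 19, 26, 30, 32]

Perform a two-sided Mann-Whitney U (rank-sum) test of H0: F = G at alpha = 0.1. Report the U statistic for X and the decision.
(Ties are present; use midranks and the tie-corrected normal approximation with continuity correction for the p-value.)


Step 1: Combine and sort all 12 observations; assign midranks.
sorted (value, group): (8,Y), (9,X), (11,X), (14,X), (19,X), (19,Y), (20,X), (26,X), (26,Y), (30,X), (30,Y), (32,Y)
ranks: 8->1, 9->2, 11->3, 14->4, 19->5.5, 19->5.5, 20->7, 26->8.5, 26->8.5, 30->10.5, 30->10.5, 32->12
Step 2: Rank sum for X: R1 = 2 + 3 + 4 + 5.5 + 7 + 8.5 + 10.5 = 40.5.
Step 3: U_X = R1 - n1(n1+1)/2 = 40.5 - 7*8/2 = 40.5 - 28 = 12.5.
       U_Y = n1*n2 - U_X = 35 - 12.5 = 22.5.
Step 4: Ties are present, so use the tie-corrected normal approximation (with continuity correction) for the p-value.
Step 5: p-value = 0.462546; compare to alpha = 0.1. fail to reject H0.

U_X = 12.5, p = 0.462546, fail to reject H0 at alpha = 0.1.


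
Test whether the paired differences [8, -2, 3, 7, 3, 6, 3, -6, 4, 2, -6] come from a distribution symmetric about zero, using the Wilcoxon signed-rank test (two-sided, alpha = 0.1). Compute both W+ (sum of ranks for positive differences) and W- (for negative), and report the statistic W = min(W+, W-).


Step 1: Drop any zero differences (none here) and take |d_i|.
|d| = [8, 2, 3, 7, 3, 6, 3, 6, 4, 2, 6]
Step 2: Midrank |d_i| (ties get averaged ranks).
ranks: |8|->11, |2|->1.5, |3|->4, |7|->10, |3|->4, |6|->8, |3|->4, |6|->8, |4|->6, |2|->1.5, |6|->8
Step 3: Attach original signs; sum ranks with positive sign and with negative sign.
W+ = 11 + 4 + 10 + 4 + 8 + 4 + 6 + 1.5 = 48.5
W- = 1.5 + 8 + 8 = 17.5
(Check: W+ + W- = 66 should equal n(n+1)/2 = 66.)
Step 4: Test statistic W = min(W+, W-) = 17.5.
Step 5: Ties in |d|, so use the tie-corrected normal approximation.
        E[W] = n(n+1)/4 = 11*12/4 = 33.
        Tie groups: |d|=2 (t=2), |d|=3 (t=3), |d|=6 (t=3); sum(t^3 - t) = 54.
        Var[W] = n(n+1)(2n+1)/24 - sum(t^3-t)/48 = 3036/24 - 54/48 = 125.375.
        z = (W - E[W]) / sqrt(Var[W]) = (17.5 - 33) / 11.1971 = -1.3843.
        Two-sided p = 2*Phi(z) = 0.166271.
Step 6: alpha = 0.1. fail to reject H0.

W+ = 48.5, W- = 17.5, W = min = 17.5, p = 0.166271, fail to reject H0.


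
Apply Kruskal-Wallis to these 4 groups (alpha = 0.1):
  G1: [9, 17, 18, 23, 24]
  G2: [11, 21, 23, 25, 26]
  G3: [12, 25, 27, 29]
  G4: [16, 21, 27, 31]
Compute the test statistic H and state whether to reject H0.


Step 1: Combine all N = 18 observations and assign midranks.
sorted (value, group, rank): (9,G1,1), (11,G2,2), (12,G3,3), (16,G4,4), (17,G1,5), (18,G1,6), (21,G2,7.5), (21,G4,7.5), (23,G1,9.5), (23,G2,9.5), (24,G1,11), (25,G2,12.5), (25,G3,12.5), (26,G2,14), (27,G3,15.5), (27,G4,15.5), (29,G3,17), (31,G4,18)
Step 2: Sum ranks within each group.
R_1 = 32.5 (n_1 = 5)
R_2 = 45.5 (n_2 = 5)
R_3 = 48 (n_3 = 4)
R_4 = 45 (n_4 = 4)
Step 3: H = 12/(N(N+1)) * sum(R_i^2/n_i) - 3(N+1)
     = 12/(18*19) * (32.5^2/5 + 45.5^2/5 + 48^2/4 + 45^2/4) - 3*19
     = 0.035088 * 1707.55 - 57
     = 2.914035.
Step 4: Ties present; correction factor C = 1 - 24/(18^3 - 18) = 0.995872. Corrected H = 2.914035 / 0.995872 = 2.926114.
Step 5: Under H0, H ~ chi^2(3); p-value = 0.403158.
Step 6: alpha = 0.1. fail to reject H0.

H = 2.9261, df = 3, p = 0.403158, fail to reject H0.


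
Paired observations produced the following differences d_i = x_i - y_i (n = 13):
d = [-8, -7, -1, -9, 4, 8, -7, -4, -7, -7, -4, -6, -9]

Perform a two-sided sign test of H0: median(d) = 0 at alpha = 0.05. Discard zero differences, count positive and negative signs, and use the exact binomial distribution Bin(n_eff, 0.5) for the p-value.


Step 1: Discard zero differences. Original n = 13; n_eff = number of nonzero differences = 13.
Nonzero differences (with sign): -8, -7, -1, -9, +4, +8, -7, -4, -7, -7, -4, -6, -9
Step 2: Count signs: positive = 2, negative = 11.
Step 3: Under H0: P(positive) = 0.5, so the number of positives S ~ Bin(13, 0.5).
Step 4: Two-sided exact p-value = sum of Bin(13,0.5) probabilities at or below the observed probability = 0.022461.
Step 5: alpha = 0.05. reject H0.

n_eff = 13, pos = 2, neg = 11, p = 0.022461, reject H0.


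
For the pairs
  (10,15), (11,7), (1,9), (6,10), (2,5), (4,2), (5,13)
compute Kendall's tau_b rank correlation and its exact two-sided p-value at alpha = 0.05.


Step 1: Enumerate the 21 unordered pairs (i,j) with i<j and classify each by sign(x_j-x_i) * sign(y_j-y_i).
  (1,2):dx=+1,dy=-8->D; (1,3):dx=-9,dy=-6->C; (1,4):dx=-4,dy=-5->C; (1,5):dx=-8,dy=-10->C
  (1,6):dx=-6,dy=-13->C; (1,7):dx=-5,dy=-2->C; (2,3):dx=-10,dy=+2->D; (2,4):dx=-5,dy=+3->D
  (2,5):dx=-9,dy=-2->C; (2,6):dx=-7,dy=-5->C; (2,7):dx=-6,dy=+6->D; (3,4):dx=+5,dy=+1->C
  (3,5):dx=+1,dy=-4->D; (3,6):dx=+3,dy=-7->D; (3,7):dx=+4,dy=+4->C; (4,5):dx=-4,dy=-5->C
  (4,6):dx=-2,dy=-8->C; (4,7):dx=-1,dy=+3->D; (5,6):dx=+2,dy=-3->D; (5,7):dx=+3,dy=+8->C
  (6,7):dx=+1,dy=+11->C
Step 2: C = 13, D = 8, total pairs = 21.
Step 3: tau = (C - D)/(n(n-1)/2) = (13 - 8)/21 = 0.238095.
Step 4: Exact two-sided p-value (enumerate n! = 5040 permutations of y under H0): p = 0.561905.
Step 5: alpha = 0.05. fail to reject H0.

tau_b = 0.2381 (C=13, D=8), p = 0.561905, fail to reject H0.


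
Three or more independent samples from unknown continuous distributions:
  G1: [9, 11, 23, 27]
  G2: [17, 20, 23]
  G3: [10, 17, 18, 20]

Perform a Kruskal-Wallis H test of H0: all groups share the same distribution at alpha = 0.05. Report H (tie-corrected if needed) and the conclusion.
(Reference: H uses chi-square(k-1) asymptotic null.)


Step 1: Combine all N = 11 observations and assign midranks.
sorted (value, group, rank): (9,G1,1), (10,G3,2), (11,G1,3), (17,G2,4.5), (17,G3,4.5), (18,G3,6), (20,G2,7.5), (20,G3,7.5), (23,G1,9.5), (23,G2,9.5), (27,G1,11)
Step 2: Sum ranks within each group.
R_1 = 24.5 (n_1 = 4)
R_2 = 21.5 (n_2 = 3)
R_3 = 20 (n_3 = 4)
Step 3: H = 12/(N(N+1)) * sum(R_i^2/n_i) - 3(N+1)
     = 12/(11*12) * (24.5^2/4 + 21.5^2/3 + 20^2/4) - 3*12
     = 0.090909 * 404.146 - 36
     = 0.740530.
Step 4: Ties present; correction factor C = 1 - 18/(11^3 - 11) = 0.986364. Corrected H = 0.740530 / 0.986364 = 0.750768.
Step 5: Under H0, H ~ chi^2(2); p-value = 0.687025.
Step 6: alpha = 0.05. fail to reject H0.

H = 0.7508, df = 2, p = 0.687025, fail to reject H0.


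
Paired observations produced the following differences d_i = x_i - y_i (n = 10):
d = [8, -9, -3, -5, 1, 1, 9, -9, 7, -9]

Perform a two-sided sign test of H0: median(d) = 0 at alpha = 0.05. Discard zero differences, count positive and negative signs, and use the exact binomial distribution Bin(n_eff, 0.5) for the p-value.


Step 1: Discard zero differences. Original n = 10; n_eff = number of nonzero differences = 10.
Nonzero differences (with sign): +8, -9, -3, -5, +1, +1, +9, -9, +7, -9
Step 2: Count signs: positive = 5, negative = 5.
Step 3: Under H0: P(positive) = 0.5, so the number of positives S ~ Bin(10, 0.5).
Step 4: Two-sided exact p-value = sum of Bin(10,0.5) probabilities at or below the observed probability = 1.000000.
Step 5: alpha = 0.05. fail to reject H0.

n_eff = 10, pos = 5, neg = 5, p = 1.000000, fail to reject H0.


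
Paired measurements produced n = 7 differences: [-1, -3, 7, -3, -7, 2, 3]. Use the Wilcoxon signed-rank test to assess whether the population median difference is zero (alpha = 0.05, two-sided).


Step 1: Drop any zero differences (none here) and take |d_i|.
|d| = [1, 3, 7, 3, 7, 2, 3]
Step 2: Midrank |d_i| (ties get averaged ranks).
ranks: |1|->1, |3|->4, |7|->6.5, |3|->4, |7|->6.5, |2|->2, |3|->4
Step 3: Attach original signs; sum ranks with positive sign and with negative sign.
W+ = 6.5 + 2 + 4 = 12.5
W- = 1 + 4 + 4 + 6.5 = 15.5
(Check: W+ + W- = 28 should equal n(n+1)/2 = 28.)
Step 4: Test statistic W = min(W+, W-) = 12.5.
Step 5: Ties in |d|, so use the tie-corrected normal approximation.
        E[W] = n(n+1)/4 = 7*8/4 = 14.
        Tie groups: |d|=3 (t=3), |d|=7 (t=2); sum(t^3 - t) = 30.
        Var[W] = n(n+1)(2n+1)/24 - sum(t^3-t)/48 = 840/24 - 30/48 = 34.375.
        z = (W - E[W]) / sqrt(Var[W]) = (12.5 - 14) / 5.8630 = -0.2558.
        Two-sided p = 2*Phi(z) = 0.798074.
Step 6: alpha = 0.05. fail to reject H0.

W+ = 12.5, W- = 15.5, W = min = 12.5, p = 0.798074, fail to reject H0.


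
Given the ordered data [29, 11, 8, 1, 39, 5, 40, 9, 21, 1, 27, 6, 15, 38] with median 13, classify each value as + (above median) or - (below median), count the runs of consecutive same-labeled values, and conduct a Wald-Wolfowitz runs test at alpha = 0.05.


Step 1: Compute median = 13; label A = above, B = below.
Labels in order: ABBBABABABABAA  (n_A = 7, n_B = 7)
Step 2: Count runs R = 11.
Step 3: Under H0 (random ordering), E[R] = 2*n_A*n_B/(n_A+n_B) + 1 = 2*7*7/14 + 1 = 8.0000.
        Var[R] = 2*n_A*n_B*(2*n_A*n_B - n_A - n_B) / ((n_A+n_B)^2 * (n_A+n_B-1)) = 8232/2548 = 3.2308.
        SD[R] = 1.7974.
Step 4: Continuity-corrected z = (R - 0.5 - E[R]) / SD[R] = (11 - 0.5 - 8.0000) / 1.7974 = 1.3909.
Step 5: Two-sided p-value via normal approximation = 2*(1 - Phi(|z|)) = 0.164264.
Step 6: alpha = 0.05. fail to reject H0.

R = 11, z = 1.3909, p = 0.164264, fail to reject H0.


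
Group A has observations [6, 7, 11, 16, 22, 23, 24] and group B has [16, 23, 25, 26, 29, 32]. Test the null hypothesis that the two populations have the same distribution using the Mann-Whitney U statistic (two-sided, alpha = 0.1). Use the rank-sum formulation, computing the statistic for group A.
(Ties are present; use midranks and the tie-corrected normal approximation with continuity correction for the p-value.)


Step 1: Combine and sort all 13 observations; assign midranks.
sorted (value, group): (6,X), (7,X), (11,X), (16,X), (16,Y), (22,X), (23,X), (23,Y), (24,X), (25,Y), (26,Y), (29,Y), (32,Y)
ranks: 6->1, 7->2, 11->3, 16->4.5, 16->4.5, 22->6, 23->7.5, 23->7.5, 24->9, 25->10, 26->11, 29->12, 32->13
Step 2: Rank sum for X: R1 = 1 + 2 + 3 + 4.5 + 6 + 7.5 + 9 = 33.
Step 3: U_X = R1 - n1(n1+1)/2 = 33 - 7*8/2 = 33 - 28 = 5.
       U_Y = n1*n2 - U_X = 42 - 5 = 37.
Step 4: Ties are present, so use the tie-corrected normal approximation (with continuity correction) for the p-value.
Step 5: p-value = 0.026392; compare to alpha = 0.1. reject H0.

U_X = 5, p = 0.026392, reject H0 at alpha = 0.1.


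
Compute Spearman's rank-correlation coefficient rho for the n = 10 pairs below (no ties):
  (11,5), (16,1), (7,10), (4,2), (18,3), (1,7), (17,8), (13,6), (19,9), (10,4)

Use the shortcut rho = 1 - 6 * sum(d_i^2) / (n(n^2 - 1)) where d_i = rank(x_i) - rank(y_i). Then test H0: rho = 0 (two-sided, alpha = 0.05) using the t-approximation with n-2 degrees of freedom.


Step 1: Rank x and y separately (midranks; no ties here).
rank(x): 11->5, 16->7, 7->3, 4->2, 18->9, 1->1, 17->8, 13->6, 19->10, 10->4
rank(y): 5->5, 1->1, 10->10, 2->2, 3->3, 7->7, 8->8, 6->6, 9->9, 4->4
Step 2: d_i = R_x(i) - R_y(i); compute d_i^2.
  (5-5)^2=0, (7-1)^2=36, (3-10)^2=49, (2-2)^2=0, (9-3)^2=36, (1-7)^2=36, (8-8)^2=0, (6-6)^2=0, (10-9)^2=1, (4-4)^2=0
sum(d^2) = 158.
Step 3: rho = 1 - 6*158 / (10*(10^2 - 1)) = 1 - 948/990 = 0.042424.
Step 4: Under H0, t = rho * sqrt((n-2)/(1-rho^2)) = 0.1201 ~ t(8).
Step 5: Two-sided p-value from the t-distribution with 8 df = 0.907364.
Step 6: alpha = 0.05. fail to reject H0.

rho = 0.0424, p = 0.907364, fail to reject H0 at alpha = 0.05.


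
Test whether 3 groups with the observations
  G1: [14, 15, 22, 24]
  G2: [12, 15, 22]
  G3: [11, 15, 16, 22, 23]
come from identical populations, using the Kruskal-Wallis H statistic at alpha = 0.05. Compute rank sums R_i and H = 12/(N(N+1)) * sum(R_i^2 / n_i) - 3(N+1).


Step 1: Combine all N = 12 observations and assign midranks.
sorted (value, group, rank): (11,G3,1), (12,G2,2), (14,G1,3), (15,G1,5), (15,G2,5), (15,G3,5), (16,G3,7), (22,G1,9), (22,G2,9), (22,G3,9), (23,G3,11), (24,G1,12)
Step 2: Sum ranks within each group.
R_1 = 29 (n_1 = 4)
R_2 = 16 (n_2 = 3)
R_3 = 33 (n_3 = 5)
Step 3: H = 12/(N(N+1)) * sum(R_i^2/n_i) - 3(N+1)
     = 12/(12*13) * (29^2/4 + 16^2/3 + 33^2/5) - 3*13
     = 0.076923 * 513.383 - 39
     = 0.491026.
Step 4: Ties present; correction factor C = 1 - 48/(12^3 - 12) = 0.972028. Corrected H = 0.491026 / 0.972028 = 0.505156.
Step 5: Under H0, H ~ chi^2(2); p-value = 0.776796.
Step 6: alpha = 0.05. fail to reject H0.

H = 0.5052, df = 2, p = 0.776796, fail to reject H0.


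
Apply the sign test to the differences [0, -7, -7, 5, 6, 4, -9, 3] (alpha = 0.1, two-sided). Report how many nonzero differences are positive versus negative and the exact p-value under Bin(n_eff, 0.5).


Step 1: Discard zero differences. Original n = 8; n_eff = number of nonzero differences = 7.
Nonzero differences (with sign): -7, -7, +5, +6, +4, -9, +3
Step 2: Count signs: positive = 4, negative = 3.
Step 3: Under H0: P(positive) = 0.5, so the number of positives S ~ Bin(7, 0.5).
Step 4: Two-sided exact p-value = sum of Bin(7,0.5) probabilities at or below the observed probability = 1.000000.
Step 5: alpha = 0.1. fail to reject H0.

n_eff = 7, pos = 4, neg = 3, p = 1.000000, fail to reject H0.


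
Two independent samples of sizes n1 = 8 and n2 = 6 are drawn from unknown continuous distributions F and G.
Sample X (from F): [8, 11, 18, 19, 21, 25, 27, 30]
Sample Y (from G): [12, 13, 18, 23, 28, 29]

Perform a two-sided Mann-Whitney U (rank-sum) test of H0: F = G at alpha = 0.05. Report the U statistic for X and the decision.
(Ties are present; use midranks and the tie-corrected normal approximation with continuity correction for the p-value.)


Step 1: Combine and sort all 14 observations; assign midranks.
sorted (value, group): (8,X), (11,X), (12,Y), (13,Y), (18,X), (18,Y), (19,X), (21,X), (23,Y), (25,X), (27,X), (28,Y), (29,Y), (30,X)
ranks: 8->1, 11->2, 12->3, 13->4, 18->5.5, 18->5.5, 19->7, 21->8, 23->9, 25->10, 27->11, 28->12, 29->13, 30->14
Step 2: Rank sum for X: R1 = 1 + 2 + 5.5 + 7 + 8 + 10 + 11 + 14 = 58.5.
Step 3: U_X = R1 - n1(n1+1)/2 = 58.5 - 8*9/2 = 58.5 - 36 = 22.5.
       U_Y = n1*n2 - U_X = 48 - 22.5 = 25.5.
Step 4: Ties are present, so use the tie-corrected normal approximation (with continuity correction) for the p-value.
Step 5: p-value = 0.897167; compare to alpha = 0.05. fail to reject H0.

U_X = 22.5, p = 0.897167, fail to reject H0 at alpha = 0.05.


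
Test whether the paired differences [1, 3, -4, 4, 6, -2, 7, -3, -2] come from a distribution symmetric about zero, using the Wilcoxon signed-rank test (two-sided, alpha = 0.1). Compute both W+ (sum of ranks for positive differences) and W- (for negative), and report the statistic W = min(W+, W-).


Step 1: Drop any zero differences (none here) and take |d_i|.
|d| = [1, 3, 4, 4, 6, 2, 7, 3, 2]
Step 2: Midrank |d_i| (ties get averaged ranks).
ranks: |1|->1, |3|->4.5, |4|->6.5, |4|->6.5, |6|->8, |2|->2.5, |7|->9, |3|->4.5, |2|->2.5
Step 3: Attach original signs; sum ranks with positive sign and with negative sign.
W+ = 1 + 4.5 + 6.5 + 8 + 9 = 29
W- = 6.5 + 2.5 + 4.5 + 2.5 = 16
(Check: W+ + W- = 45 should equal n(n+1)/2 = 45.)
Step 4: Test statistic W = min(W+, W-) = 16.
Step 5: Ties in |d|, so use the tie-corrected normal approximation.
        E[W] = n(n+1)/4 = 9*10/4 = 22.5.
        Tie groups: |d|=2 (t=2), |d|=3 (t=2), |d|=4 (t=2); sum(t^3 - t) = 18.
        Var[W] = n(n+1)(2n+1)/24 - sum(t^3-t)/48 = 1710/24 - 18/48 = 70.875.
        z = (W - E[W]) / sqrt(Var[W]) = (16 - 22.5) / 8.4187 = -0.7721.
        Two-sided p = 2*Phi(z) = 0.440062.
Step 6: alpha = 0.1. fail to reject H0.

W+ = 29, W- = 16, W = min = 16, p = 0.440062, fail to reject H0.


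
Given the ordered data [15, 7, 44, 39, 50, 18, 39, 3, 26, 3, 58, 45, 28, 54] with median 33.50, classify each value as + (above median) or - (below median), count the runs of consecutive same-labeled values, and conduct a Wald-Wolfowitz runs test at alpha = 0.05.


Step 1: Compute median = 33.50; label A = above, B = below.
Labels in order: BBAAABABBBAABA  (n_A = 7, n_B = 7)
Step 2: Count runs R = 8.
Step 3: Under H0 (random ordering), E[R] = 2*n_A*n_B/(n_A+n_B) + 1 = 2*7*7/14 + 1 = 8.0000.
        Var[R] = 2*n_A*n_B*(2*n_A*n_B - n_A - n_B) / ((n_A+n_B)^2 * (n_A+n_B-1)) = 8232/2548 = 3.2308.
        SD[R] = 1.7974.
Step 4: R = E[R], so z = 0 with no continuity correction.
Step 5: Two-sided p-value via normal approximation = 2*(1 - Phi(|z|)) = 1.000000.
Step 6: alpha = 0.05. fail to reject H0.

R = 8, z = 0.0000, p = 1.000000, fail to reject H0.


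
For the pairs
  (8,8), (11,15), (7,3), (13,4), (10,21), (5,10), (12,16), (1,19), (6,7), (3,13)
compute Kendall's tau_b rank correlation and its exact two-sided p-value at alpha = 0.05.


Step 1: Enumerate the 45 unordered pairs (i,j) with i<j and classify each by sign(x_j-x_i) * sign(y_j-y_i).
  (1,2):dx=+3,dy=+7->C; (1,3):dx=-1,dy=-5->C; (1,4):dx=+5,dy=-4->D; (1,5):dx=+2,dy=+13->C
  (1,6):dx=-3,dy=+2->D; (1,7):dx=+4,dy=+8->C; (1,8):dx=-7,dy=+11->D; (1,9):dx=-2,dy=-1->C
  (1,10):dx=-5,dy=+5->D; (2,3):dx=-4,dy=-12->C; (2,4):dx=+2,dy=-11->D; (2,5):dx=-1,dy=+6->D
  (2,6):dx=-6,dy=-5->C; (2,7):dx=+1,dy=+1->C; (2,8):dx=-10,dy=+4->D; (2,9):dx=-5,dy=-8->C
  (2,10):dx=-8,dy=-2->C; (3,4):dx=+6,dy=+1->C; (3,5):dx=+3,dy=+18->C; (3,6):dx=-2,dy=+7->D
  (3,7):dx=+5,dy=+13->C; (3,8):dx=-6,dy=+16->D; (3,9):dx=-1,dy=+4->D; (3,10):dx=-4,dy=+10->D
  (4,5):dx=-3,dy=+17->D; (4,6):dx=-8,dy=+6->D; (4,7):dx=-1,dy=+12->D; (4,8):dx=-12,dy=+15->D
  (4,9):dx=-7,dy=+3->D; (4,10):dx=-10,dy=+9->D; (5,6):dx=-5,dy=-11->C; (5,7):dx=+2,dy=-5->D
  (5,8):dx=-9,dy=-2->C; (5,9):dx=-4,dy=-14->C; (5,10):dx=-7,dy=-8->C; (6,7):dx=+7,dy=+6->C
  (6,8):dx=-4,dy=+9->D; (6,9):dx=+1,dy=-3->D; (6,10):dx=-2,dy=+3->D; (7,8):dx=-11,dy=+3->D
  (7,9):dx=-6,dy=-9->C; (7,10):dx=-9,dy=-3->C; (8,9):dx=+5,dy=-12->D; (8,10):dx=+2,dy=-6->D
  (9,10):dx=-3,dy=+6->D
Step 2: C = 20, D = 25, total pairs = 45.
Step 3: tau = (C - D)/(n(n-1)/2) = (20 - 25)/45 = -0.111111.
Step 4: Exact two-sided p-value (enumerate n! = 3628800 permutations of y under H0): p = 0.727490.
Step 5: alpha = 0.05. fail to reject H0.

tau_b = -0.1111 (C=20, D=25), p = 0.727490, fail to reject H0.


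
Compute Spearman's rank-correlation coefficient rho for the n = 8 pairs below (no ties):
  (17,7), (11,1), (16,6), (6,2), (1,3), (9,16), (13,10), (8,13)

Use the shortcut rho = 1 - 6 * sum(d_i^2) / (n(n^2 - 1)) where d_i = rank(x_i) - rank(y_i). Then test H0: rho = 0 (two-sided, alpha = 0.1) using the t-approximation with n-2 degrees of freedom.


Step 1: Rank x and y separately (midranks; no ties here).
rank(x): 17->8, 11->5, 16->7, 6->2, 1->1, 9->4, 13->6, 8->3
rank(y): 7->5, 1->1, 6->4, 2->2, 3->3, 16->8, 10->6, 13->7
Step 2: d_i = R_x(i) - R_y(i); compute d_i^2.
  (8-5)^2=9, (5-1)^2=16, (7-4)^2=9, (2-2)^2=0, (1-3)^2=4, (4-8)^2=16, (6-6)^2=0, (3-7)^2=16
sum(d^2) = 70.
Step 3: rho = 1 - 6*70 / (8*(8^2 - 1)) = 1 - 420/504 = 0.166667.
Step 4: Under H0, t = rho * sqrt((n-2)/(1-rho^2)) = 0.4140 ~ t(6).
Step 5: Two-sided p-value from the t-distribution with 6 df = 0.693239.
Step 6: alpha = 0.1. fail to reject H0.

rho = 0.1667, p = 0.693239, fail to reject H0 at alpha = 0.1.


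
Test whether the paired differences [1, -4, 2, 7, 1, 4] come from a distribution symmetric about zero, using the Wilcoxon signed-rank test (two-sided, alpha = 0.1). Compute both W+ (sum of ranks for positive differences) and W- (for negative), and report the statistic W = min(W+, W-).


Step 1: Drop any zero differences (none here) and take |d_i|.
|d| = [1, 4, 2, 7, 1, 4]
Step 2: Midrank |d_i| (ties get averaged ranks).
ranks: |1|->1.5, |4|->4.5, |2|->3, |7|->6, |1|->1.5, |4|->4.5
Step 3: Attach original signs; sum ranks with positive sign and with negative sign.
W+ = 1.5 + 3 + 6 + 1.5 + 4.5 = 16.5
W- = 4.5 = 4.5
(Check: W+ + W- = 21 should equal n(n+1)/2 = 21.)
Step 4: Test statistic W = min(W+, W-) = 4.5.
Step 5: Ties in |d|, so use the tie-corrected normal approximation.
        E[W] = n(n+1)/4 = 6*7/4 = 10.5.
        Tie groups: |d|=1 (t=2), |d|=4 (t=2); sum(t^3 - t) = 12.
        Var[W] = n(n+1)(2n+1)/24 - sum(t^3-t)/48 = 546/24 - 12/48 = 22.5.
        z = (W - E[W]) / sqrt(Var[W]) = (4.5 - 10.5) / 4.7434 = -1.2649.
        Two-sided p = 2*Phi(z) = 0.205903.
Step 6: alpha = 0.1. fail to reject H0.

W+ = 16.5, W- = 4.5, W = min = 4.5, p = 0.205903, fail to reject H0.


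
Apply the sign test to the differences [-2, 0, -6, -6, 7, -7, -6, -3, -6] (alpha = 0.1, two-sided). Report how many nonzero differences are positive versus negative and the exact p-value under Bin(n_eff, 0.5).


Step 1: Discard zero differences. Original n = 9; n_eff = number of nonzero differences = 8.
Nonzero differences (with sign): -2, -6, -6, +7, -7, -6, -3, -6
Step 2: Count signs: positive = 1, negative = 7.
Step 3: Under H0: P(positive) = 0.5, so the number of positives S ~ Bin(8, 0.5).
Step 4: Two-sided exact p-value = sum of Bin(8,0.5) probabilities at or below the observed probability = 0.070312.
Step 5: alpha = 0.1. reject H0.

n_eff = 8, pos = 1, neg = 7, p = 0.070312, reject H0.


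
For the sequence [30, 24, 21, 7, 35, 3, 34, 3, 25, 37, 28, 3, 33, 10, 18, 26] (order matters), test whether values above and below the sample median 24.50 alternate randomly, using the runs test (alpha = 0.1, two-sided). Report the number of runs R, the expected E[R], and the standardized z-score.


Step 1: Compute median = 24.50; label A = above, B = below.
Labels in order: ABBBABABAAABABBA  (n_A = 8, n_B = 8)
Step 2: Count runs R = 11.
Step 3: Under H0 (random ordering), E[R] = 2*n_A*n_B/(n_A+n_B) + 1 = 2*8*8/16 + 1 = 9.0000.
        Var[R] = 2*n_A*n_B*(2*n_A*n_B - n_A - n_B) / ((n_A+n_B)^2 * (n_A+n_B-1)) = 14336/3840 = 3.7333.
        SD[R] = 1.9322.
Step 4: Continuity-corrected z = (R - 0.5 - E[R]) / SD[R] = (11 - 0.5 - 9.0000) / 1.9322 = 0.7763.
Step 5: Two-sided p-value via normal approximation = 2*(1 - Phi(|z|)) = 0.437558.
Step 6: alpha = 0.1. fail to reject H0.

R = 11, z = 0.7763, p = 0.437558, fail to reject H0.


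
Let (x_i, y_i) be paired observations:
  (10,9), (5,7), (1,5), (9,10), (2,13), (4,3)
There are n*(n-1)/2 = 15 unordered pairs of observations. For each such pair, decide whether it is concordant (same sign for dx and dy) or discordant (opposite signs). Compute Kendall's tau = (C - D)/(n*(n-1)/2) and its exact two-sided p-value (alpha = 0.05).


Step 1: Enumerate the 15 unordered pairs (i,j) with i<j and classify each by sign(x_j-x_i) * sign(y_j-y_i).
  (1,2):dx=-5,dy=-2->C; (1,3):dx=-9,dy=-4->C; (1,4):dx=-1,dy=+1->D; (1,5):dx=-8,dy=+4->D
  (1,6):dx=-6,dy=-6->C; (2,3):dx=-4,dy=-2->C; (2,4):dx=+4,dy=+3->C; (2,5):dx=-3,dy=+6->D
  (2,6):dx=-1,dy=-4->C; (3,4):dx=+8,dy=+5->C; (3,5):dx=+1,dy=+8->C; (3,6):dx=+3,dy=-2->D
  (4,5):dx=-7,dy=+3->D; (4,6):dx=-5,dy=-7->C; (5,6):dx=+2,dy=-10->D
Step 2: C = 9, D = 6, total pairs = 15.
Step 3: tau = (C - D)/(n(n-1)/2) = (9 - 6)/15 = 0.200000.
Step 4: Exact two-sided p-value (enumerate n! = 720 permutations of y under H0): p = 0.719444.
Step 5: alpha = 0.05. fail to reject H0.

tau_b = 0.2000 (C=9, D=6), p = 0.719444, fail to reject H0.


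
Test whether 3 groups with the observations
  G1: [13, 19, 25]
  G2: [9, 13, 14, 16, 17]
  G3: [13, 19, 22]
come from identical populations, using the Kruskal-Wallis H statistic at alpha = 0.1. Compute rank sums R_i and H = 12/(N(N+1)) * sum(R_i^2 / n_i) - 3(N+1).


Step 1: Combine all N = 11 observations and assign midranks.
sorted (value, group, rank): (9,G2,1), (13,G1,3), (13,G2,3), (13,G3,3), (14,G2,5), (16,G2,6), (17,G2,7), (19,G1,8.5), (19,G3,8.5), (22,G3,10), (25,G1,11)
Step 2: Sum ranks within each group.
R_1 = 22.5 (n_1 = 3)
R_2 = 22 (n_2 = 5)
R_3 = 21.5 (n_3 = 3)
Step 3: H = 12/(N(N+1)) * sum(R_i^2/n_i) - 3(N+1)
     = 12/(11*12) * (22.5^2/3 + 22^2/5 + 21.5^2/3) - 3*12
     = 0.090909 * 419.633 - 36
     = 2.148485.
Step 4: Ties present; correction factor C = 1 - 30/(11^3 - 11) = 0.977273. Corrected H = 2.148485 / 0.977273 = 2.198450.
Step 5: Under H0, H ~ chi^2(2); p-value = 0.333129.
Step 6: alpha = 0.1. fail to reject H0.

H = 2.1984, df = 2, p = 0.333129, fail to reject H0.


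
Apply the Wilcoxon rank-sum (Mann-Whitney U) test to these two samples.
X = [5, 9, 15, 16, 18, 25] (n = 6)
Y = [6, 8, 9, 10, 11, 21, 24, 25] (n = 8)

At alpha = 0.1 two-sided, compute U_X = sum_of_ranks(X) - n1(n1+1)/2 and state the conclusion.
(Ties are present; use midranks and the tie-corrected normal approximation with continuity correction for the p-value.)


Step 1: Combine and sort all 14 observations; assign midranks.
sorted (value, group): (5,X), (6,Y), (8,Y), (9,X), (9,Y), (10,Y), (11,Y), (15,X), (16,X), (18,X), (21,Y), (24,Y), (25,X), (25,Y)
ranks: 5->1, 6->2, 8->3, 9->4.5, 9->4.5, 10->6, 11->7, 15->8, 16->9, 18->10, 21->11, 24->12, 25->13.5, 25->13.5
Step 2: Rank sum for X: R1 = 1 + 4.5 + 8 + 9 + 10 + 13.5 = 46.
Step 3: U_X = R1 - n1(n1+1)/2 = 46 - 6*7/2 = 46 - 21 = 25.
       U_Y = n1*n2 - U_X = 48 - 25 = 23.
Step 4: Ties are present, so use the tie-corrected normal approximation (with continuity correction) for the p-value.
Step 5: p-value = 0.948419; compare to alpha = 0.1. fail to reject H0.

U_X = 25, p = 0.948419, fail to reject H0 at alpha = 0.1.


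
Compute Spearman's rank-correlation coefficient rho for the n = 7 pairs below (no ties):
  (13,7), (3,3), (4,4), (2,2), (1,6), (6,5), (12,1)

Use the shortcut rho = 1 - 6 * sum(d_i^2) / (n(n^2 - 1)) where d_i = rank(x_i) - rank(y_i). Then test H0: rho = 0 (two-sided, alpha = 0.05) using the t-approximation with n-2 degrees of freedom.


Step 1: Rank x and y separately (midranks; no ties here).
rank(x): 13->7, 3->3, 4->4, 2->2, 1->1, 6->5, 12->6
rank(y): 7->7, 3->3, 4->4, 2->2, 6->6, 5->5, 1->1
Step 2: d_i = R_x(i) - R_y(i); compute d_i^2.
  (7-7)^2=0, (3-3)^2=0, (4-4)^2=0, (2-2)^2=0, (1-6)^2=25, (5-5)^2=0, (6-1)^2=25
sum(d^2) = 50.
Step 3: rho = 1 - 6*50 / (7*(7^2 - 1)) = 1 - 300/336 = 0.107143.
Step 4: Under H0, t = rho * sqrt((n-2)/(1-rho^2)) = 0.2410 ~ t(5).
Step 5: Two-sided p-value from the t-distribution with 5 df = 0.819151.
Step 6: alpha = 0.05. fail to reject H0.

rho = 0.1071, p = 0.819151, fail to reject H0 at alpha = 0.05.


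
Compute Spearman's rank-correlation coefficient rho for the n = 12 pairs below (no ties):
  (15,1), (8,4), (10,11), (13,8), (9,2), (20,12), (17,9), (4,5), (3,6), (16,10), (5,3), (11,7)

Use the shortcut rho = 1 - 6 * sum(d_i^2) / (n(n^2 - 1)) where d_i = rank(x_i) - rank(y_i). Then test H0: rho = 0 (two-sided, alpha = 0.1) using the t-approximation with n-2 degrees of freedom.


Step 1: Rank x and y separately (midranks; no ties here).
rank(x): 15->9, 8->4, 10->6, 13->8, 9->5, 20->12, 17->11, 4->2, 3->1, 16->10, 5->3, 11->7
rank(y): 1->1, 4->4, 11->11, 8->8, 2->2, 12->12, 9->9, 5->5, 6->6, 10->10, 3->3, 7->7
Step 2: d_i = R_x(i) - R_y(i); compute d_i^2.
  (9-1)^2=64, (4-4)^2=0, (6-11)^2=25, (8-8)^2=0, (5-2)^2=9, (12-12)^2=0, (11-9)^2=4, (2-5)^2=9, (1-6)^2=25, (10-10)^2=0, (3-3)^2=0, (7-7)^2=0
sum(d^2) = 136.
Step 3: rho = 1 - 6*136 / (12*(12^2 - 1)) = 1 - 816/1716 = 0.524476.
Step 4: Under H0, t = rho * sqrt((n-2)/(1-rho^2)) = 1.9480 ~ t(10).
Step 5: Two-sided p-value from the t-distribution with 10 df = 0.080019.
Step 6: alpha = 0.1. reject H0.

rho = 0.5245, p = 0.080019, reject H0 at alpha = 0.1.


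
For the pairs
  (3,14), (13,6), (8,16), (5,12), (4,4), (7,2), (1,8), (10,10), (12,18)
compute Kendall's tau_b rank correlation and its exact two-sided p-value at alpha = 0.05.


Step 1: Enumerate the 36 unordered pairs (i,j) with i<j and classify each by sign(x_j-x_i) * sign(y_j-y_i).
  (1,2):dx=+10,dy=-8->D; (1,3):dx=+5,dy=+2->C; (1,4):dx=+2,dy=-2->D; (1,5):dx=+1,dy=-10->D
  (1,6):dx=+4,dy=-12->D; (1,7):dx=-2,dy=-6->C; (1,8):dx=+7,dy=-4->D; (1,9):dx=+9,dy=+4->C
  (2,3):dx=-5,dy=+10->D; (2,4):dx=-8,dy=+6->D; (2,5):dx=-9,dy=-2->C; (2,6):dx=-6,dy=-4->C
  (2,7):dx=-12,dy=+2->D; (2,8):dx=-3,dy=+4->D; (2,9):dx=-1,dy=+12->D; (3,4):dx=-3,dy=-4->C
  (3,5):dx=-4,dy=-12->C; (3,6):dx=-1,dy=-14->C; (3,7):dx=-7,dy=-8->C; (3,8):dx=+2,dy=-6->D
  (3,9):dx=+4,dy=+2->C; (4,5):dx=-1,dy=-8->C; (4,6):dx=+2,dy=-10->D; (4,7):dx=-4,dy=-4->C
  (4,8):dx=+5,dy=-2->D; (4,9):dx=+7,dy=+6->C; (5,6):dx=+3,dy=-2->D; (5,7):dx=-3,dy=+4->D
  (5,8):dx=+6,dy=+6->C; (5,9):dx=+8,dy=+14->C; (6,7):dx=-6,dy=+6->D; (6,8):dx=+3,dy=+8->C
  (6,9):dx=+5,dy=+16->C; (7,8):dx=+9,dy=+2->C; (7,9):dx=+11,dy=+10->C; (8,9):dx=+2,dy=+8->C
Step 2: C = 20, D = 16, total pairs = 36.
Step 3: tau = (C - D)/(n(n-1)/2) = (20 - 16)/36 = 0.111111.
Step 4: Exact two-sided p-value (enumerate n! = 362880 permutations of y under H0): p = 0.761414.
Step 5: alpha = 0.05. fail to reject H0.

tau_b = 0.1111 (C=20, D=16), p = 0.761414, fail to reject H0.


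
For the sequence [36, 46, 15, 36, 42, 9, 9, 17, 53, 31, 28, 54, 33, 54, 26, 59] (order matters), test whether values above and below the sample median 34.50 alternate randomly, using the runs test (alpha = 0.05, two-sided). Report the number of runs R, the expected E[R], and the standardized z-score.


Step 1: Compute median = 34.50; label A = above, B = below.
Labels in order: AABAABBBABBABABA  (n_A = 8, n_B = 8)
Step 2: Count runs R = 11.
Step 3: Under H0 (random ordering), E[R] = 2*n_A*n_B/(n_A+n_B) + 1 = 2*8*8/16 + 1 = 9.0000.
        Var[R] = 2*n_A*n_B*(2*n_A*n_B - n_A - n_B) / ((n_A+n_B)^2 * (n_A+n_B-1)) = 14336/3840 = 3.7333.
        SD[R] = 1.9322.
Step 4: Continuity-corrected z = (R - 0.5 - E[R]) / SD[R] = (11 - 0.5 - 9.0000) / 1.9322 = 0.7763.
Step 5: Two-sided p-value via normal approximation = 2*(1 - Phi(|z|)) = 0.437558.
Step 6: alpha = 0.05. fail to reject H0.

R = 11, z = 0.7763, p = 0.437558, fail to reject H0.


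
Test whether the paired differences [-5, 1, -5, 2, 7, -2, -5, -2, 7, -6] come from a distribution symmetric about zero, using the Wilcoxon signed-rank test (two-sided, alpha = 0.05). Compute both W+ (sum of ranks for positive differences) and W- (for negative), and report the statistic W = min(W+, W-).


Step 1: Drop any zero differences (none here) and take |d_i|.
|d| = [5, 1, 5, 2, 7, 2, 5, 2, 7, 6]
Step 2: Midrank |d_i| (ties get averaged ranks).
ranks: |5|->6, |1|->1, |5|->6, |2|->3, |7|->9.5, |2|->3, |5|->6, |2|->3, |7|->9.5, |6|->8
Step 3: Attach original signs; sum ranks with positive sign and with negative sign.
W+ = 1 + 3 + 9.5 + 9.5 = 23
W- = 6 + 6 + 3 + 6 + 3 + 8 = 32
(Check: W+ + W- = 55 should equal n(n+1)/2 = 55.)
Step 4: Test statistic W = min(W+, W-) = 23.
Step 5: Ties in |d|, so use the tie-corrected normal approximation.
        E[W] = n(n+1)/4 = 10*11/4 = 27.5.
        Tie groups: |d|=2 (t=3), |d|=5 (t=3), |d|=7 (t=2); sum(t^3 - t) = 54.
        Var[W] = n(n+1)(2n+1)/24 - sum(t^3-t)/48 = 2310/24 - 54/48 = 95.125.
        z = (W - E[W]) / sqrt(Var[W]) = (23 - 27.5) / 9.7532 = -0.4614.
        Two-sided p = 2*Phi(z) = 0.644521.
Step 6: alpha = 0.05. fail to reject H0.

W+ = 23, W- = 32, W = min = 23, p = 0.644521, fail to reject H0.


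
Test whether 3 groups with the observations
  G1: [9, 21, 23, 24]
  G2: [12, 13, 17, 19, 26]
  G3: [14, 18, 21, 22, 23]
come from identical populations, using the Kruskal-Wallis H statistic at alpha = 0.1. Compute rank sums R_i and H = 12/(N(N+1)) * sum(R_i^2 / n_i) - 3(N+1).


Step 1: Combine all N = 14 observations and assign midranks.
sorted (value, group, rank): (9,G1,1), (12,G2,2), (13,G2,3), (14,G3,4), (17,G2,5), (18,G3,6), (19,G2,7), (21,G1,8.5), (21,G3,8.5), (22,G3,10), (23,G1,11.5), (23,G3,11.5), (24,G1,13), (26,G2,14)
Step 2: Sum ranks within each group.
R_1 = 34 (n_1 = 4)
R_2 = 31 (n_2 = 5)
R_3 = 40 (n_3 = 5)
Step 3: H = 12/(N(N+1)) * sum(R_i^2/n_i) - 3(N+1)
     = 12/(14*15) * (34^2/4 + 31^2/5 + 40^2/5) - 3*15
     = 0.057143 * 801.2 - 45
     = 0.782857.
Step 4: Ties present; correction factor C = 1 - 12/(14^3 - 14) = 0.995604. Corrected H = 0.782857 / 0.995604 = 0.786313.
Step 5: Under H0, H ~ chi^2(2); p-value = 0.674923.
Step 6: alpha = 0.1. fail to reject H0.

H = 0.7863, df = 2, p = 0.674923, fail to reject H0.


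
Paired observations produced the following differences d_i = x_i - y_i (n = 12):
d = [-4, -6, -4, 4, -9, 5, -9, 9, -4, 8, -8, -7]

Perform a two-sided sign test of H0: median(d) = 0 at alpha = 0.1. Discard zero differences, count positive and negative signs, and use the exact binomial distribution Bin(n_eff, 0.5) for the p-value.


Step 1: Discard zero differences. Original n = 12; n_eff = number of nonzero differences = 12.
Nonzero differences (with sign): -4, -6, -4, +4, -9, +5, -9, +9, -4, +8, -8, -7
Step 2: Count signs: positive = 4, negative = 8.
Step 3: Under H0: P(positive) = 0.5, so the number of positives S ~ Bin(12, 0.5).
Step 4: Two-sided exact p-value = sum of Bin(12,0.5) probabilities at or below the observed probability = 0.387695.
Step 5: alpha = 0.1. fail to reject H0.

n_eff = 12, pos = 4, neg = 8, p = 0.387695, fail to reject H0.


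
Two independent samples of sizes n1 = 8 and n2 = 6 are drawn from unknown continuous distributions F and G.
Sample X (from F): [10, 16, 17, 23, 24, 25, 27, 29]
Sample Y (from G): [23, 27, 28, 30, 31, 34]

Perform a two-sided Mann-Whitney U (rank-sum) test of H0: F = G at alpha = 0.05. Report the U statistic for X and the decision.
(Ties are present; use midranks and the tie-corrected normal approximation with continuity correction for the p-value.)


Step 1: Combine and sort all 14 observations; assign midranks.
sorted (value, group): (10,X), (16,X), (17,X), (23,X), (23,Y), (24,X), (25,X), (27,X), (27,Y), (28,Y), (29,X), (30,Y), (31,Y), (34,Y)
ranks: 10->1, 16->2, 17->3, 23->4.5, 23->4.5, 24->6, 25->7, 27->8.5, 27->8.5, 28->10, 29->11, 30->12, 31->13, 34->14
Step 2: Rank sum for X: R1 = 1 + 2 + 3 + 4.5 + 6 + 7 + 8.5 + 11 = 43.
Step 3: U_X = R1 - n1(n1+1)/2 = 43 - 8*9/2 = 43 - 36 = 7.
       U_Y = n1*n2 - U_X = 48 - 7 = 41.
Step 4: Ties are present, so use the tie-corrected normal approximation (with continuity correction) for the p-value.
Step 5: p-value = 0.032774; compare to alpha = 0.05. reject H0.

U_X = 7, p = 0.032774, reject H0 at alpha = 0.05.


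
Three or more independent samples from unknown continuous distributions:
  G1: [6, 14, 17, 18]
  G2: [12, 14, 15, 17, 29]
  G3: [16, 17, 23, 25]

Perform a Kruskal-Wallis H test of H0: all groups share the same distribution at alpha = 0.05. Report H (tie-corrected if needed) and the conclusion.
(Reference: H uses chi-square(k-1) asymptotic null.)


Step 1: Combine all N = 13 observations and assign midranks.
sorted (value, group, rank): (6,G1,1), (12,G2,2), (14,G1,3.5), (14,G2,3.5), (15,G2,5), (16,G3,6), (17,G1,8), (17,G2,8), (17,G3,8), (18,G1,10), (23,G3,11), (25,G3,12), (29,G2,13)
Step 2: Sum ranks within each group.
R_1 = 22.5 (n_1 = 4)
R_2 = 31.5 (n_2 = 5)
R_3 = 37 (n_3 = 4)
Step 3: H = 12/(N(N+1)) * sum(R_i^2/n_i) - 3(N+1)
     = 12/(13*14) * (22.5^2/4 + 31.5^2/5 + 37^2/4) - 3*14
     = 0.065934 * 667.263 - 42
     = 1.995330.
Step 4: Ties present; correction factor C = 1 - 30/(13^3 - 13) = 0.986264. Corrected H = 1.995330 / 0.986264 = 2.023120.
Step 5: Under H0, H ~ chi^2(2); p-value = 0.363651.
Step 6: alpha = 0.05. fail to reject H0.

H = 2.0231, df = 2, p = 0.363651, fail to reject H0.


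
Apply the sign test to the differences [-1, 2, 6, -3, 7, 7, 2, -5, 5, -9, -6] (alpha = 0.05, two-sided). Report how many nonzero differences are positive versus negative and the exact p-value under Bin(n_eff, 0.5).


Step 1: Discard zero differences. Original n = 11; n_eff = number of nonzero differences = 11.
Nonzero differences (with sign): -1, +2, +6, -3, +7, +7, +2, -5, +5, -9, -6
Step 2: Count signs: positive = 6, negative = 5.
Step 3: Under H0: P(positive) = 0.5, so the number of positives S ~ Bin(11, 0.5).
Step 4: Two-sided exact p-value = sum of Bin(11,0.5) probabilities at or below the observed probability = 1.000000.
Step 5: alpha = 0.05. fail to reject H0.

n_eff = 11, pos = 6, neg = 5, p = 1.000000, fail to reject H0.


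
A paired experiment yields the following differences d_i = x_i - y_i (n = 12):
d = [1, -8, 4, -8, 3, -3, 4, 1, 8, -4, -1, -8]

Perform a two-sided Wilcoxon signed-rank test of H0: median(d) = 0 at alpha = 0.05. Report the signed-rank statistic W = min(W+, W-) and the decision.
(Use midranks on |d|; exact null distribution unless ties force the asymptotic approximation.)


Step 1: Drop any zero differences (none here) and take |d_i|.
|d| = [1, 8, 4, 8, 3, 3, 4, 1, 8, 4, 1, 8]
Step 2: Midrank |d_i| (ties get averaged ranks).
ranks: |1|->2, |8|->10.5, |4|->7, |8|->10.5, |3|->4.5, |3|->4.5, |4|->7, |1|->2, |8|->10.5, |4|->7, |1|->2, |8|->10.5
Step 3: Attach original signs; sum ranks with positive sign and with negative sign.
W+ = 2 + 7 + 4.5 + 7 + 2 + 10.5 = 33
W- = 10.5 + 10.5 + 4.5 + 7 + 2 + 10.5 = 45
(Check: W+ + W- = 78 should equal n(n+1)/2 = 78.)
Step 4: Test statistic W = min(W+, W-) = 33.
Step 5: Ties in |d|, so use the tie-corrected normal approximation.
        E[W] = n(n+1)/4 = 12*13/4 = 39.
        Tie groups: |d|=1 (t=3), |d|=3 (t=2), |d|=4 (t=3), |d|=8 (t=4); sum(t^3 - t) = 114.
        Var[W] = n(n+1)(2n+1)/24 - sum(t^3-t)/48 = 3900/24 - 114/48 = 160.125.
        z = (W - E[W]) / sqrt(Var[W]) = (33 - 39) / 12.6541 = -0.4742.
        Two-sided p = 2*Phi(z) = 0.635388.
Step 6: alpha = 0.05. fail to reject H0.

W+ = 33, W- = 45, W = min = 33, p = 0.635388, fail to reject H0.


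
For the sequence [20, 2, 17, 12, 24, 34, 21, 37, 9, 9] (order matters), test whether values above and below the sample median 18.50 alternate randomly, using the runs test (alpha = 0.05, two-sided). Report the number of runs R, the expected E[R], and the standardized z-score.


Step 1: Compute median = 18.50; label A = above, B = below.
Labels in order: ABBBAAAABB  (n_A = 5, n_B = 5)
Step 2: Count runs R = 4.
Step 3: Under H0 (random ordering), E[R] = 2*n_A*n_B/(n_A+n_B) + 1 = 2*5*5/10 + 1 = 6.0000.
        Var[R] = 2*n_A*n_B*(2*n_A*n_B - n_A - n_B) / ((n_A+n_B)^2 * (n_A+n_B-1)) = 2000/900 = 2.2222.
        SD[R] = 1.4907.
Step 4: Continuity-corrected z = (R + 0.5 - E[R]) / SD[R] = (4 + 0.5 - 6.0000) / 1.4907 = -1.0062.
Step 5: Two-sided p-value via normal approximation = 2*(1 - Phi(|z|)) = 0.314305.
Step 6: alpha = 0.05. fail to reject H0.

R = 4, z = -1.0062, p = 0.314305, fail to reject H0.


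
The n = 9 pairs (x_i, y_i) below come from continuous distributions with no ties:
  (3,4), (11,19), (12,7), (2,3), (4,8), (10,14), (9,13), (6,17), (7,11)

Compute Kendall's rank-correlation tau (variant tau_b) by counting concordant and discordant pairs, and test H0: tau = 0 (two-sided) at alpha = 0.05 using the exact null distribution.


Step 1: Enumerate the 36 unordered pairs (i,j) with i<j and classify each by sign(x_j-x_i) * sign(y_j-y_i).
  (1,2):dx=+8,dy=+15->C; (1,3):dx=+9,dy=+3->C; (1,4):dx=-1,dy=-1->C; (1,5):dx=+1,dy=+4->C
  (1,6):dx=+7,dy=+10->C; (1,7):dx=+6,dy=+9->C; (1,8):dx=+3,dy=+13->C; (1,9):dx=+4,dy=+7->C
  (2,3):dx=+1,dy=-12->D; (2,4):dx=-9,dy=-16->C; (2,5):dx=-7,dy=-11->C; (2,6):dx=-1,dy=-5->C
  (2,7):dx=-2,dy=-6->C; (2,8):dx=-5,dy=-2->C; (2,9):dx=-4,dy=-8->C; (3,4):dx=-10,dy=-4->C
  (3,5):dx=-8,dy=+1->D; (3,6):dx=-2,dy=+7->D; (3,7):dx=-3,dy=+6->D; (3,8):dx=-6,dy=+10->D
  (3,9):dx=-5,dy=+4->D; (4,5):dx=+2,dy=+5->C; (4,6):dx=+8,dy=+11->C; (4,7):dx=+7,dy=+10->C
  (4,8):dx=+4,dy=+14->C; (4,9):dx=+5,dy=+8->C; (5,6):dx=+6,dy=+6->C; (5,7):dx=+5,dy=+5->C
  (5,8):dx=+2,dy=+9->C; (5,9):dx=+3,dy=+3->C; (6,7):dx=-1,dy=-1->C; (6,8):dx=-4,dy=+3->D
  (6,9):dx=-3,dy=-3->C; (7,8):dx=-3,dy=+4->D; (7,9):dx=-2,dy=-2->C; (8,9):dx=+1,dy=-6->D
Step 2: C = 27, D = 9, total pairs = 36.
Step 3: tau = (C - D)/(n(n-1)/2) = (27 - 9)/36 = 0.500000.
Step 4: Exact two-sided p-value (enumerate n! = 362880 permutations of y under H0): p = 0.075176.
Step 5: alpha = 0.05. fail to reject H0.

tau_b = 0.5000 (C=27, D=9), p = 0.075176, fail to reject H0.
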